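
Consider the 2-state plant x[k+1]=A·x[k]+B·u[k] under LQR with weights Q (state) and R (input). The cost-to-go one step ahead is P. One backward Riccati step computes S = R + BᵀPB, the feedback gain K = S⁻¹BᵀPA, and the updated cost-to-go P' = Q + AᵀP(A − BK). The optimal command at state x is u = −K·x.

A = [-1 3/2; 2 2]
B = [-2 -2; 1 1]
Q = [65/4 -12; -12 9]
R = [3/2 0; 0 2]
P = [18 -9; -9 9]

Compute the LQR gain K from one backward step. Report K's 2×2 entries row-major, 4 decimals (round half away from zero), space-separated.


BᵀP = [-45.0000 27.0000; -45.0000 27.0000]
S = R + BᵀPB = [3/2 0; 0 2] + [117.0000 117.0000; 117.0000 117.0000] = [118.5000 117.0000; 117.0000 119.0000]
BᵀPA = [99.0000 -13.5000; 99.0000 -13.5000]
K = S⁻¹·BᵀPA = [0.4800 -0.0655; 0.3600 -0.0491]
A−BK = [0.6800 1.2709; 1.1600 2.1145]
AᵀP(A−BK) = [6.8400 11.3400; 11.3400 20.9536]
P' = Q + AᵀP(A−BK) = [23.0900 -0.6600; -0.6600 29.9536]
tr(P') = 53.0436

0.4800 -0.0655 0.3600 -0.0491


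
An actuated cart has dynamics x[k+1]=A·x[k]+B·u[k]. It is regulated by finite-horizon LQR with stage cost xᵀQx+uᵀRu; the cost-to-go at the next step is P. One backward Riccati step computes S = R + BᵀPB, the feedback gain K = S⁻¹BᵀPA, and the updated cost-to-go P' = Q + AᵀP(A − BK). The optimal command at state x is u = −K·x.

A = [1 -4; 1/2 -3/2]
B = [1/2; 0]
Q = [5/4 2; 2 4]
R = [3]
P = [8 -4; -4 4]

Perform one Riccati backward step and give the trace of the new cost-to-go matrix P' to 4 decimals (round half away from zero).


BᵀP = [4.0000 -2.0000]
S = R + BᵀPB = [3] + [2.0000] = [5.0000]
BᵀPA = [3.0000 -13.0000]
K = S⁻¹·BᵀPA = [0.6000 -2.6000]
A−BK = [0.7000 -2.7000; 0.5000 -1.5000]
AᵀP(A−BK) = [3.2000 -13.2000; -13.2000 55.2000]
P' = Q + AᵀP(A−BK) = [4.4500 -11.2000; -11.2000 59.2000]
tr(P') = 63.6500

63.6500


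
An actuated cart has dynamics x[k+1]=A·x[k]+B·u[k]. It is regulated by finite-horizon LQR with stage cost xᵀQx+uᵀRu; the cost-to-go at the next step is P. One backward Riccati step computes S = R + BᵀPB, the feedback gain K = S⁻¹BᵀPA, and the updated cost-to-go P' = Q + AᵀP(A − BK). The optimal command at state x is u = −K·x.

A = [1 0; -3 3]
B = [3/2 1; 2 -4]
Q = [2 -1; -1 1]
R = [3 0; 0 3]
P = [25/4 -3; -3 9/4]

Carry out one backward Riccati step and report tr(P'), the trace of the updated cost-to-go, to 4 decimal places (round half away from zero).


BᵀP = [3.3750 0.0000; 18.2500 -12.0000]
S = R + BᵀPB = [3 0; 0 3] + [5.0625 3.3750; 3.3750 66.2500] = [8.0625 3.3750; 3.3750 69.2500]
BᵀPA = [3.3750 0.0000; 54.2500 -36.0000]
K = S⁻¹·BᵀPA = [0.0926 0.2221; 0.7789 -0.5307]
A−BK = [0.0823 0.1975; -0.0696 0.4330]
AᵀP(A−BK) = [1.9332 -1.2102; -1.2102 1.1454]
P' = Q + AᵀP(A−BK) = [3.9332 -2.2102; -2.2102 2.1454]
tr(P') = 6.0787

6.0787


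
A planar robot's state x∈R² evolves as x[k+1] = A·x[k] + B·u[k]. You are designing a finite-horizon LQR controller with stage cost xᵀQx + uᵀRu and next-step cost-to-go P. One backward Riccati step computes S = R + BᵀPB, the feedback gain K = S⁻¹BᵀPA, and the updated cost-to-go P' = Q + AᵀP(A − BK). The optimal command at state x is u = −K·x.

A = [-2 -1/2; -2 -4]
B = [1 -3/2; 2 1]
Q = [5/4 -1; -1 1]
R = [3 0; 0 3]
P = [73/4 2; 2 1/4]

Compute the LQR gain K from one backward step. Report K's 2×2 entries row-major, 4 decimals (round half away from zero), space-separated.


-0.7767 -0.3792 0.8423 0.3127

BᵀP = [22.2500 2.5000; -25.3750 -2.7500]
S = R + BᵀPB = [3 0; 0 3] + [27.2500 -30.8750; -30.8750 35.3125] = [30.2500 -30.8750; -30.8750 38.3125]
BᵀPA = [-49.5000 -21.1250; 56.2500 23.6875]
K = S⁻¹·BᵀPA = [-0.7767 -0.3792; 0.8423 0.3127]
A−BK = [0.0401 0.3482; -1.2890 -3.5542]
AᵀP(A−BK) = [4.1759 1.8911; 1.8911 1.1452]
P' = Q + AᵀP(A−BK) = [5.4259 0.8911; 0.8911 2.1452]
tr(P') = 7.5711


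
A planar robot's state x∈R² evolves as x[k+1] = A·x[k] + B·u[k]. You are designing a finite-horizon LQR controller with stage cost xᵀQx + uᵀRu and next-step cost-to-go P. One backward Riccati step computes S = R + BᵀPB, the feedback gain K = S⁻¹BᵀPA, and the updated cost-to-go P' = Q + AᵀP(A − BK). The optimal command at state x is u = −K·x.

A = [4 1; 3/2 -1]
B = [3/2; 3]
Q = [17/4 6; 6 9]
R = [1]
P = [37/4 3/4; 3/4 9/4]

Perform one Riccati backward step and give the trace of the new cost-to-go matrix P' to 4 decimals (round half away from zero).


64.6127

BᵀP = [16.1250 7.8750]
S = R + BᵀPB = [1] + [47.8125] = [48.8125]
BᵀPA = [76.3125 8.2500]
K = S⁻¹·BᵀPA = [1.5634 0.1690]
A−BK = [1.6549 0.7465; -3.1901 -1.5070]
AᵀP(A−BK) = [42.7570 18.8521; 18.8521 8.6056]
P' = Q + AᵀP(A−BK) = [47.0070 24.8521; 24.8521 17.6056]
tr(P') = 64.6127


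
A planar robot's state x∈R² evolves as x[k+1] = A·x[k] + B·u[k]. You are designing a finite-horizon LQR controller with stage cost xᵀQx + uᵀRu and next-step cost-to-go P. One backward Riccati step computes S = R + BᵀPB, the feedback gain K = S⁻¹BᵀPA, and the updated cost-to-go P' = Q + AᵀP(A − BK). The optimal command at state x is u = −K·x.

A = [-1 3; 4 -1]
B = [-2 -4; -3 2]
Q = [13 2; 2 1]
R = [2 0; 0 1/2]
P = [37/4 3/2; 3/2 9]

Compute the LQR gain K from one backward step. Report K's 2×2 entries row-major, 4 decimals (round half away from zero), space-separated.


BᵀP = [-23.0000 -30.0000; -34.0000 12.0000]
S = R + BᵀPB = [2 0; 0 1/2] + [136.0000 32.0000; 32.0000 160.0000] = [138.0000 32.0000; 32.0000 160.5000]
BᵀPA = [-97.0000 -39.0000; 82.0000 -114.0000]
K = S⁻¹·BᵀPA = [-0.8612 -0.1236; 0.6826 -0.6856]
A−BK = [0.0080 0.0102; 0.0512 0.0004]
AᵀP(A−BK) = [1.7417 -0.0193; -0.0193 0.2666]
P' = Q + AᵀP(A−BK) = [14.7417 1.9807; 1.9807 1.2666]
tr(P') = 16.0083

-0.8612 -0.1236 0.6826 -0.6856


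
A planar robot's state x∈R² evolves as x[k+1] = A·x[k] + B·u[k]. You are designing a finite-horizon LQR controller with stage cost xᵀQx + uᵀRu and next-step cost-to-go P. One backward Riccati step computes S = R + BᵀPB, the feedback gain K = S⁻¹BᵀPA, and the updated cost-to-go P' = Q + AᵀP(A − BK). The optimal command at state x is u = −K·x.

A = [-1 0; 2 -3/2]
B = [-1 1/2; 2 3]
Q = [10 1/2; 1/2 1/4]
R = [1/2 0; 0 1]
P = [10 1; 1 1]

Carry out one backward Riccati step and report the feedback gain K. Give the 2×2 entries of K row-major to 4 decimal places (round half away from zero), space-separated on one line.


0.9521 -0.1762 -0.0031 -0.3501

BᵀP = [-8.0000 1.0000; 8.0000 3.5000]
S = R + BᵀPB = [1/2 0; 0 1] + [10.0000 -1.0000; -1.0000 14.5000] = [10.5000 -1.0000; -1.0000 15.5000]
BᵀPA = [10.0000 -1.5000; -1.0000 -5.2500]
K = S⁻¹·BᵀPA = [0.9521 -0.1762; -0.0031 -0.3501]
A−BK = [-0.0464 -0.0012; 0.1051 -0.0974]
AᵀP(A−BK) = [0.4760 -0.0881; -0.0881 0.1478]
P' = Q + AᵀP(A−BK) = [10.4760 0.4119; 0.4119 0.3978]
tr(P') = 10.8738


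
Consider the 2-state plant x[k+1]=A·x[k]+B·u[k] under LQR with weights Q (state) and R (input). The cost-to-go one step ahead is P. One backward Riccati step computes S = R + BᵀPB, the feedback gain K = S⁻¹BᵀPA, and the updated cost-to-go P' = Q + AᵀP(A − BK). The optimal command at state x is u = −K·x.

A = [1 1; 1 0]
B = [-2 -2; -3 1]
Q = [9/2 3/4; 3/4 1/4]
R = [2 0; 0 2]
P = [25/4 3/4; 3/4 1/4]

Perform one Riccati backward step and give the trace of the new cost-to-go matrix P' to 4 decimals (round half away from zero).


5.2743

BᵀP = [-14.7500 -2.2500; -11.7500 -1.2500]
S = R + BᵀPB = [2 0; 0 2] + [36.2500 27.2500; 27.2500 22.2500] = [38.2500 27.2500; 27.2500 24.2500]
BᵀPA = [-17.0000 -14.7500; -13.0000 -11.7500]
K = S⁻¹·BᵀPA = [-0.3135 -0.2027; -0.1838 -0.2568]
A−BK = [0.0054 0.0811; 0.2432 -0.3514]
AᵀP(A−BK) = [0.2811 0.2162; 0.2162 0.2432]
P' = Q + AᵀP(A−BK) = [4.7811 0.9662; 0.9662 0.4932]
tr(P') = 5.2743


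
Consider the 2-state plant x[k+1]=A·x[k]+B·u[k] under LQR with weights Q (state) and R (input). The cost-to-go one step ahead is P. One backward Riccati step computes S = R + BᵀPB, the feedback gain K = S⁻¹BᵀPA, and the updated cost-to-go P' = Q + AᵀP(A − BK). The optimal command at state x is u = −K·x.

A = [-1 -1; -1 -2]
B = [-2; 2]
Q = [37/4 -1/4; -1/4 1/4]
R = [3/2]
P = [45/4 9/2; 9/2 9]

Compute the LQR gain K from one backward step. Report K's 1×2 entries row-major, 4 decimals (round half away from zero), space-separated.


0.0968 -0.0968

BᵀP = [-13.5000 9.0000]
S = R + BᵀPB = [3/2] + [45.0000] = [46.5000]
BᵀPA = [4.5000 -4.5000]
K = S⁻¹·BᵀPA = [0.0968 -0.0968]
A−BK = [-0.8065 -1.1935; -1.1935 -1.8065]
AᵀP(A−BK) = [28.8145 43.1855; 43.1855 64.8145]
P' = Q + AᵀP(A−BK) = [38.0645 42.9355; 42.9355 65.0645]
tr(P') = 103.1290


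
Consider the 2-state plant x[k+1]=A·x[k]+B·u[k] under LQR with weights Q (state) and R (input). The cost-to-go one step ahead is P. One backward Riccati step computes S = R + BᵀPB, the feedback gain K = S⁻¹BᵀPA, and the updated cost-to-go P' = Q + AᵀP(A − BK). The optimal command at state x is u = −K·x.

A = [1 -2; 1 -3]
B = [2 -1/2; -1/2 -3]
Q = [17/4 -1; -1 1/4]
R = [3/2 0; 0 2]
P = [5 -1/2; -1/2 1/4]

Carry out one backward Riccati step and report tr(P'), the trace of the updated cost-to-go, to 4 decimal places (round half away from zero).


BᵀP = [10.2500 -1.1250; -1.0000 -0.5000]
S = R + BᵀPB = [3/2 0; 0 2] + [21.0625 -1.7500; -1.7500 2.0000] = [22.5625 -1.7500; -1.7500 4.0000]
BᵀPA = [9.1250 -17.1250; -1.5000 3.5000]
K = S⁻¹·BᵀPA = [0.3885 -0.7154; -0.2050 0.5620]
A−BK = [0.1204 -0.2882; 0.5792 -1.6717]
AᵀP(A−BK) = [0.3971 -0.8789; -0.8789 2.0315]
P' = Q + AᵀP(A−BK) = [4.6471 -1.8789; -1.8789 2.2815]
tr(P') = 6.9287

6.9287


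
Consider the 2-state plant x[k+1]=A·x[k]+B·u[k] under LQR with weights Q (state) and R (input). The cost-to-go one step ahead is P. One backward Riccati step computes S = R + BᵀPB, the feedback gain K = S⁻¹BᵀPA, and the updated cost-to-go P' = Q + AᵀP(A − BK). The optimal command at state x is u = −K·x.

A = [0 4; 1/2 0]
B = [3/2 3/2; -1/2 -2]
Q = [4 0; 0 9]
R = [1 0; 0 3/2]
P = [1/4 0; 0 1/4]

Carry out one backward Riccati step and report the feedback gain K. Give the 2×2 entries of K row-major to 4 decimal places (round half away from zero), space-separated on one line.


BᵀP = [0.3750 -0.1250; 0.3750 -0.5000]
S = R + BᵀPB = [1 0; 0 3/2] + [0.6250 0.8125; 0.8125 1.5625] = [1.6250 0.8125; 0.8125 3.0625]
BᵀPA = [-0.0625 1.5000; -0.2500 1.5000]
K = S⁻¹·BᵀPA = [0.0027 0.7819; -0.0824 0.2824]
A−BK = [0.1195 2.4036; 0.3367 0.9557]
AᵀP(A−BK) = [0.0421 0.1195; 0.1195 2.4036]
P' = Q + AᵀP(A−BK) = [4.0421 0.1195; 0.1195 11.4036]
tr(P') = 15.4457

0.0027 0.7819 -0.0824 0.2824


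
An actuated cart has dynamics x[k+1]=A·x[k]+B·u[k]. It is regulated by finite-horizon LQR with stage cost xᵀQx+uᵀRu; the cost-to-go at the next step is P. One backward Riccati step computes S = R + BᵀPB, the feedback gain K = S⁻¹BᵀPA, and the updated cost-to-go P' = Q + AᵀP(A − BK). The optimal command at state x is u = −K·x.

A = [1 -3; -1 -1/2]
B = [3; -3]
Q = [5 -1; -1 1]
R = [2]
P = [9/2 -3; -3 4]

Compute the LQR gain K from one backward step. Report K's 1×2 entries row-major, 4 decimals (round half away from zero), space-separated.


BᵀP = [22.5000 -21.0000]
S = R + BᵀPB = [2] + [130.5000] = [132.5000]
BᵀPA = [43.5000 -57.0000]
K = S⁻¹·BᵀPA = [0.3283 -0.4302]
A−BK = [0.0151 -1.7094; -0.0151 -1.7906]
AᵀP(A−BK) = [0.2189 -0.2868; -0.2868 7.9792]
P' = Q + AᵀP(A−BK) = [5.2189 -1.2868; -1.2868 8.9792]
tr(P') = 14.1981

0.3283 -0.4302


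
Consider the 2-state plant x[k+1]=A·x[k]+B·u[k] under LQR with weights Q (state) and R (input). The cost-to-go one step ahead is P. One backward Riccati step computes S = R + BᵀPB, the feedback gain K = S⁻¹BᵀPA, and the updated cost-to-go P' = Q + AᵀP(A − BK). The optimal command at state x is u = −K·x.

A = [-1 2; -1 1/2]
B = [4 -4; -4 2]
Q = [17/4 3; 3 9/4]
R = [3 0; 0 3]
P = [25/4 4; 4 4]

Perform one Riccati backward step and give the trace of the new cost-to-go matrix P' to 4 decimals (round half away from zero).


14.5592

BᵀP = [9.0000 0.0000; -17.0000 -8.0000]
S = R + BᵀPB = [3 0; 0 3] + [36.0000 -36.0000; -36.0000 52.0000] = [39.0000 -36.0000; -36.0000 55.0000]
BᵀPA = [-9.0000 18.0000; 25.0000 -38.0000]
K = S⁻¹·BᵀPA = [0.4770 -0.4452; 0.7668 -0.9823]
A−BK = [0.1590 -0.1484; -0.6254 0.6837]
AᵀP(A−BK) = [3.3737 -3.9488; -3.9488 4.6855]
P' = Q + AᵀP(A−BK) = [7.6237 -0.9488; -0.9488 6.9355]
tr(P') = 14.5592


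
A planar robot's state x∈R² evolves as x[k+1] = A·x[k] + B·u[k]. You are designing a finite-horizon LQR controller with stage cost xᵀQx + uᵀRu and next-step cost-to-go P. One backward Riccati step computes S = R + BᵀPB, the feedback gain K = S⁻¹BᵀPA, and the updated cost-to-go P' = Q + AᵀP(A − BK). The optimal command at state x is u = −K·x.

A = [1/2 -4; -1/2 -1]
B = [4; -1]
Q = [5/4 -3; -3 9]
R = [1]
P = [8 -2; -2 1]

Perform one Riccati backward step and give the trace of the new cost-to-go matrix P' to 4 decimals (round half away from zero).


12.8613

BᵀP = [34.0000 -9.0000]
S = R + BᵀPB = [1] + [145.0000] = [146.0000]
BᵀPA = [21.5000 -127.0000]
K = S⁻¹·BᵀPA = [0.1473 -0.8699]
A−BK = [-0.0890 -0.5205; -0.3527 -1.8699]
AᵀP(A−BK) = [0.0839 0.2021; 0.2021 2.5274]
P' = Q + AᵀP(A−BK) = [1.3339 -2.7979; -2.7979 11.5274]
tr(P') = 12.8613


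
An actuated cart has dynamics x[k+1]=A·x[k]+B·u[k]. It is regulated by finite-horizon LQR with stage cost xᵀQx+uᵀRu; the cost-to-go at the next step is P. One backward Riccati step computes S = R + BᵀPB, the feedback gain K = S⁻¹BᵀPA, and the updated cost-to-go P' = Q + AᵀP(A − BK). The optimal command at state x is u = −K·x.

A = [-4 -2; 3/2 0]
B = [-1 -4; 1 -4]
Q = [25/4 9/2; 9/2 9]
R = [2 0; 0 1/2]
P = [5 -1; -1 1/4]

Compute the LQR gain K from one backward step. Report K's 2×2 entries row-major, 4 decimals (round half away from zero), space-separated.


0.4569 0.1765 1.1394 0.5456

BᵀP = [-6.0000 1.2500; -16.0000 3.0000]
S = R + BᵀPB = [2 0; 0 1/2] + [7.2500 19.0000; 19.0000 52.0000] = [9.2500 19.0000; 19.0000 52.5000]
BᵀPA = [25.8750 12.0000; 68.5000 32.0000]
K = S⁻¹·BᵀPA = [0.4569 0.1765; 1.1394 0.5456]
A−BK = [1.0145 0.3591; 5.6008 2.0060]
AᵀP(A−BK) = [2.6908 1.0562; 1.0562 0.4213]
P' = Q + AᵀP(A−BK) = [8.9408 5.5562; 5.5562 9.4213]
tr(P') = 18.3621


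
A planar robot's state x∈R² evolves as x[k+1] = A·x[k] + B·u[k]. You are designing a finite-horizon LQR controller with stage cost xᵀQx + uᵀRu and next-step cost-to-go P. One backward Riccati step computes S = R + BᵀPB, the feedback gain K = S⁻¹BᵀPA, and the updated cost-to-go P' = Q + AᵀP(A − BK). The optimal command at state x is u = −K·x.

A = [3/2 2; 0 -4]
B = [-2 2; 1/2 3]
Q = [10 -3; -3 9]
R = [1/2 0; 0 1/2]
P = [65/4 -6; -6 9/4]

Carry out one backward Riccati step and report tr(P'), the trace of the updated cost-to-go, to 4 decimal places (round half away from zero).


20.8185

BᵀP = [-35.5000 13.1250; 14.5000 -5.2500]
S = R + BᵀPB = [1/2 0; 0 1/2] + [77.5625 -31.6250; -31.6250 13.2500] = [78.0625 -31.6250; -31.6250 13.7500]
BᵀPA = [-53.2500 -123.5000; 21.7500 50.0000]
K = S⁻¹·BᵀPA = [-0.6056 -1.5962; 0.1889 -0.0350]
A−BK = [-0.0890 -1.1225; -0.2638 -3.0969]
AᵀP(A−BK) = [0.2048 0.5112; 0.5112 1.6137]
P' = Q + AᵀP(A−BK) = [10.2048 -2.4888; -2.4888 10.6137]
tr(P') = 20.8185


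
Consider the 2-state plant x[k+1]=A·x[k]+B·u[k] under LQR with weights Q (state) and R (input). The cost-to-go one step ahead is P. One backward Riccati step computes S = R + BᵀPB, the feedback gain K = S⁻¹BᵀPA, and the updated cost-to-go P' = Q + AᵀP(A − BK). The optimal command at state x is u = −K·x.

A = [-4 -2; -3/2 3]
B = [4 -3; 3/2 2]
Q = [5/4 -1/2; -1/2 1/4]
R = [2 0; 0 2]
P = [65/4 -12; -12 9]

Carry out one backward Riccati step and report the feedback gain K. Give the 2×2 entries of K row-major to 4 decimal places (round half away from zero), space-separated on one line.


-0.4873 -0.1986 0.3280 0.8097

BᵀP = [47.0000 -34.5000; -72.7500 54.0000]
S = R + BᵀPB = [2 0; 0 2] + [136.2500 -210.0000; -210.0000 326.2500] = [138.2500 -210.0000; -210.0000 328.2500]
BᵀPA = [-136.2500 -197.5000; 210.0000 307.5000]
K = S⁻¹·BᵀPA = [-0.4873 -0.1986; 0.3280 0.8097]
A−BK = [-1.0667 1.2237; -1.4250 1.6786]
AᵀP(A−BK) = [0.9747 0.3973; 0.3973 1.7844]
P' = Q + AᵀP(A−BK) = [2.2247 -0.1027; -0.1027 2.0344]
tr(P') = 4.2590


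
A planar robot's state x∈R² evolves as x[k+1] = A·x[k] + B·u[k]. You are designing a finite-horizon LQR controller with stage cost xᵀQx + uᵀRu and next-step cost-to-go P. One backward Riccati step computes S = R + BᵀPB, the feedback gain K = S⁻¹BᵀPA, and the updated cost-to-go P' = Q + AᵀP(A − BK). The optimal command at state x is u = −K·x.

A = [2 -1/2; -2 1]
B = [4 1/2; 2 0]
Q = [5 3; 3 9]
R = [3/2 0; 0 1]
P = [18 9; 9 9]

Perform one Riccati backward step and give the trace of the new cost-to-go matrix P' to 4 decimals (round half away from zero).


38.9468

BᵀP = [90.0000 54.0000; 9.0000 4.5000]
S = R + BᵀPB = [3/2 0; 0 1] + [468.0000 45.0000; 45.0000 4.5000] = [469.5000 45.0000; 45.0000 5.5000]
BᵀPA = [72.0000 9.0000; 9.0000 0.0000]
K = S⁻¹·BᵀPA = [-0.0162 0.0888; 1.7685 -0.7268]
A−BK = [1.1803 -0.4919; -1.9677 0.8223]
AᵀP(A−BK) = [21.2463 -8.8546; -8.8546 3.7005]
P' = Q + AᵀP(A−BK) = [26.2463 -5.8546; -5.8546 12.7005]
tr(P') = 38.9468


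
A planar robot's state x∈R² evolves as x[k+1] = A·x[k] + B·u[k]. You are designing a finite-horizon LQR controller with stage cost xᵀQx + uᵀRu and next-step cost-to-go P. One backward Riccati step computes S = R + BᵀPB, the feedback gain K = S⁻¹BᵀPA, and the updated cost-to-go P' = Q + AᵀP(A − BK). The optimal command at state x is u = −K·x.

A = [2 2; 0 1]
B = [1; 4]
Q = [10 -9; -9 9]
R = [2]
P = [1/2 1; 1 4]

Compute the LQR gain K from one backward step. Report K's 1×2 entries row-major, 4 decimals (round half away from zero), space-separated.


0.1208 0.3490

BᵀP = [4.5000 17.0000]
S = R + BᵀPB = [2] + [72.5000] = [74.5000]
BᵀPA = [9.0000 26.0000]
K = S⁻¹·BᵀPA = [0.1208 0.3490]
A−BK = [1.8792 1.6510; -0.4832 -0.3960]
AᵀP(A−BK) = [0.9128 0.8591; 0.8591 0.9262]
P' = Q + AᵀP(A−BK) = [10.9128 -8.1409; -8.1409 9.9262]
tr(P') = 20.8389


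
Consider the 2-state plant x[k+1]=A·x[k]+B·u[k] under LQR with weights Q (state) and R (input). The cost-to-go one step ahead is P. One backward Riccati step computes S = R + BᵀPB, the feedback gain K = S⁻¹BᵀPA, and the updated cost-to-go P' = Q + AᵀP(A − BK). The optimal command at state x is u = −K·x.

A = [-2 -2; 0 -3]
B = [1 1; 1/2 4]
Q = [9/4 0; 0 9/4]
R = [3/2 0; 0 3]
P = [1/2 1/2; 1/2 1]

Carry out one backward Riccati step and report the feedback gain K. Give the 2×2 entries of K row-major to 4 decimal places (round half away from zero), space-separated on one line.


-0.2734 -0.4250 -0.1575 -0.7013

BᵀP = [0.7500 1.0000; 2.5000 4.5000]
S = R + BᵀPB = [3/2 0; 0 3] + [1.2500 4.7500; 4.7500 20.5000] = [2.7500 4.7500; 4.7500 23.5000]
BᵀPA = [-1.5000 -4.5000; -5.0000 -18.5000]
K = S⁻¹·BᵀPA = [-0.2734 -0.4250; -0.1575 -0.7013]
A−BK = [-1.5691 -0.8737; 0.7667 0.0178]
AᵀP(A−BK) = [0.8024 0.8559; 0.8559 2.1129]
P' = Q + AᵀP(A−BK) = [3.0524 0.8559; 0.8559 4.3629]
tr(P') = 7.4153


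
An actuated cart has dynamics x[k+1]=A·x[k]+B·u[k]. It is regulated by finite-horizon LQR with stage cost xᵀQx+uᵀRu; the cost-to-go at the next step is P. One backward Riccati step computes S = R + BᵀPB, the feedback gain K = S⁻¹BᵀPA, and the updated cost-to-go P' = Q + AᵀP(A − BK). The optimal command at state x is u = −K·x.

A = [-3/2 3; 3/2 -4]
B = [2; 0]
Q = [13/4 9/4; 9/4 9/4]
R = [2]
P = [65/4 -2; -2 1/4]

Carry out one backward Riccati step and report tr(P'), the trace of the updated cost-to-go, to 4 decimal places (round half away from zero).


12.8629

BᵀP = [32.5000 -4.0000]
S = R + BᵀPB = [2] + [65.0000] = [67.0000]
BᵀPA = [-54.7500 113.5000]
K = S⁻¹·BᵀPA = [-0.8172 1.6940]
A−BK = [0.1343 -0.3881; 1.5000 -4.0000]
AᵀP(A−BK) = [1.3853 -2.8769; -2.8769 5.9776]
P' = Q + AᵀP(A−BK) = [4.6353 -0.6269; -0.6269 8.2276]
tr(P') = 12.8629


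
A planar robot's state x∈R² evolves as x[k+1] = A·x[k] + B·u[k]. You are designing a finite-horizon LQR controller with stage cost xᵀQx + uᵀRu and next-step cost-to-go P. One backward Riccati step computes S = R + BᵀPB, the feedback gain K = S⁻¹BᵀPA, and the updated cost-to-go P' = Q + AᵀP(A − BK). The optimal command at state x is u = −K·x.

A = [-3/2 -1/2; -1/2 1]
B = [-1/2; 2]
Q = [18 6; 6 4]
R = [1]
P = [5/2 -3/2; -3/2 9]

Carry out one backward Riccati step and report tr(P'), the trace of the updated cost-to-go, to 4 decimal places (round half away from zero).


BᵀP = [-4.2500 18.7500]
S = R + BᵀPB = [1] + [39.6250] = [40.6250]
BᵀPA = [-3.0000 20.8750]
K = S⁻¹·BᵀPA = [-0.0738 0.5138]
A−BK = [-1.5369 -0.2431; -0.3523 -0.0277]
AᵀP(A−BK) = [5.4035 0.7915; 0.7915 0.3985]
P' = Q + AᵀP(A−BK) = [23.4035 6.7915; 6.7915 4.3985]
tr(P') = 27.8019

27.8019


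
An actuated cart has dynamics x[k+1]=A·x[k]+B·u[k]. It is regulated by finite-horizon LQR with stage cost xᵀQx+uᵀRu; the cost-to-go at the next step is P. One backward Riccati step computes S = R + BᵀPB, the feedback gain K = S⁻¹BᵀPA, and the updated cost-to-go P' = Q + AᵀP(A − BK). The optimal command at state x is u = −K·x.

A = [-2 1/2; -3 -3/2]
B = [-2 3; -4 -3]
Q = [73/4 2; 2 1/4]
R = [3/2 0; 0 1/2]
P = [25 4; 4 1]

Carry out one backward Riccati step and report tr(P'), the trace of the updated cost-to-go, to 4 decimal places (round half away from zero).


19.5490

BᵀP = [-66.0000 -12.0000; 63.0000 9.0000]
S = R + BᵀPB = [3/2 0; 0 1/2] + [180.0000 -162.0000; -162.0000 162.0000] = [181.5000 -162.0000; -162.0000 162.5000]
BᵀPA = [168.0000 -15.0000; -153.0000 18.0000]
K = S⁻¹·BᵀPA = [0.7736 0.1472; -0.1703 0.2576]
A−BK = [0.0582 0.0218; -0.4166 -0.1384]
AᵀP(A−BK) = [0.9765 0.1697; 0.1697 0.0726]
P' = Q + AᵀP(A−BK) = [19.2265 2.1697; 2.1697 0.3226]
tr(P') = 19.5490


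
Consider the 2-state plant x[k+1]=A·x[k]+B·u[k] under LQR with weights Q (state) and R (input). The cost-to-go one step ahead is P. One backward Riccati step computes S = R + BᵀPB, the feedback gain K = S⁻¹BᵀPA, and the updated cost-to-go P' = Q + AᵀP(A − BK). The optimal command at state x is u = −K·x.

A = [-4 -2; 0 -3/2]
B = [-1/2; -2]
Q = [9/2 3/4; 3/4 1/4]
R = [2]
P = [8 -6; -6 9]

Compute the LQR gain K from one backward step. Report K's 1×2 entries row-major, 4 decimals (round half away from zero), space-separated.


BᵀP = [8.0000 -15.0000]
S = R + BᵀPB = [2] + [26.0000] = [28.0000]
BᵀPA = [-32.0000 6.5000]
K = S⁻¹·BᵀPA = [-1.1429 0.2321]
A−BK = [-4.5714 -1.8839; -2.2857 -1.0357]
AᵀP(A−BK) = [91.4286 35.4286; 35.4286 14.7411]
P' = Q + AᵀP(A−BK) = [95.9286 36.1786; 36.1786 14.9911]
tr(P') = 110.9196

-1.1429 0.2321


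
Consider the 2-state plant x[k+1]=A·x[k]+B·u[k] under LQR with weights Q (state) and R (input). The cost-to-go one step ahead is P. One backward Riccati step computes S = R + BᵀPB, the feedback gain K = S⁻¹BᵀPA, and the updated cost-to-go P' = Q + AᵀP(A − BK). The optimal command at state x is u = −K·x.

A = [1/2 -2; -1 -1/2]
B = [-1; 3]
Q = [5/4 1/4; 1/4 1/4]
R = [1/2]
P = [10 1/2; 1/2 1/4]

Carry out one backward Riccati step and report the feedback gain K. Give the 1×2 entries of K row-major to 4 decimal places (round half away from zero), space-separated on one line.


-0.4615 1.7308

BᵀP = [-8.5000 0.2500]
S = R + BᵀPB = [1/2] + [9.2500] = [9.7500]
BᵀPA = [-4.5000 16.8750]
K = S⁻¹·BᵀPA = [-0.4615 1.7308]
A−BK = [0.0385 -0.2692; 0.3846 -5.6923]
AᵀP(A−BK) = [0.1731 -1.2115; -1.2115 11.8558]
P' = Q + AᵀP(A−BK) = [1.4231 -0.9615; -0.9615 12.1058]
tr(P') = 13.5288


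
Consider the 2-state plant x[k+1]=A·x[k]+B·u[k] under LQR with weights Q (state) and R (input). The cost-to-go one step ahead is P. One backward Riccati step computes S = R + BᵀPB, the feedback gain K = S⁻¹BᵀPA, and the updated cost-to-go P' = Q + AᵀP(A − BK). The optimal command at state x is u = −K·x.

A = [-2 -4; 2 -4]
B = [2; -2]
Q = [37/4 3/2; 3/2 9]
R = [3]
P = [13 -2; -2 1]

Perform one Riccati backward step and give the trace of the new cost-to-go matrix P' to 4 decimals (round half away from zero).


BᵀP = [30.0000 -6.0000]
S = R + BᵀPB = [3] + [72.0000] = [75.0000]
BᵀPA = [-72.0000 -96.0000]
K = S⁻¹·BᵀPA = [-0.9600 -1.2800]
A−BK = [-0.0800 -1.4400; 0.0800 -6.5600]
AᵀP(A−BK) = [2.8800 3.8400; 3.8400 37.1200]
P' = Q + AᵀP(A−BK) = [12.1300 5.3400; 5.3400 46.1200]
tr(P') = 58.2500

58.2500


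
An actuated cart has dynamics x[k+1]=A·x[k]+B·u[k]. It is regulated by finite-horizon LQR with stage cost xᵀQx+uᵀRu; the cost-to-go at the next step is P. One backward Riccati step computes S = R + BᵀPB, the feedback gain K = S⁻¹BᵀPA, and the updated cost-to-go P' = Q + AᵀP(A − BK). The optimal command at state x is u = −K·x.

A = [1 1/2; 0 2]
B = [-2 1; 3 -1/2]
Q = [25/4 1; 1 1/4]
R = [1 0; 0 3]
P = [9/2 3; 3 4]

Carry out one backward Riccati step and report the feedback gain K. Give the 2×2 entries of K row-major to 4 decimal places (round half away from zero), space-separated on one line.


BᵀP = [0.0000 6.0000; 3.0000 1.0000]
S = R + BᵀPB = [1 0; 0 3] + [18.0000 -3.0000; -3.0000 2.5000] = [19.0000 -3.0000; -3.0000 5.5000]
BᵀPA = [0.0000 12.0000; 3.0000 3.5000]
K = S⁻¹·BᵀPA = [0.0942 0.8010; 0.5969 1.0733]
A−BK = [0.5916 1.0288; 0.0157 0.1335]
AᵀP(A−BK) = [2.7094 5.0301; 5.0301 9.7559]
P' = Q + AᵀP(A−BK) = [8.9594 6.0301; 6.0301 10.0059]
tr(P') = 18.9653

0.0942 0.8010 0.5969 1.0733


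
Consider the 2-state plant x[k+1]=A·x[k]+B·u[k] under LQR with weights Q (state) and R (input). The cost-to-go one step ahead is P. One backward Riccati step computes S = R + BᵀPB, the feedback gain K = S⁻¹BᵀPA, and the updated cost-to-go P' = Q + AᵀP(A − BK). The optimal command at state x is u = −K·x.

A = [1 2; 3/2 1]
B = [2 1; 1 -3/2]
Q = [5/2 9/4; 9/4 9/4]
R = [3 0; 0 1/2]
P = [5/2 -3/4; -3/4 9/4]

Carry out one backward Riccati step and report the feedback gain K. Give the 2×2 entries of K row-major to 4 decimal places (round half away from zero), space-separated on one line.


BᵀP = [4.2500 0.7500; 3.6250 -4.1250]
S = R + BᵀPB = [3 0; 0 1/2] + [9.2500 3.1250; 3.1250 9.8125] = [12.2500 3.1250; 3.1250 10.3125]
BᵀPA = [5.3750 9.2500; -2.5625 3.1250]
K = S⁻¹·BᵀPA = [0.5442 0.7346; -0.4134 0.0804]
A−BK = [0.3249 0.4504; 0.3357 0.3861]
AᵀP(A−BK) = [1.3279 1.6327; 1.6327 2.2038]
P' = Q + AᵀP(A−BK) = [3.8279 3.8827; 3.8827 4.4538]
tr(P') = 8.2816

0.5442 0.7346 -0.4134 0.0804


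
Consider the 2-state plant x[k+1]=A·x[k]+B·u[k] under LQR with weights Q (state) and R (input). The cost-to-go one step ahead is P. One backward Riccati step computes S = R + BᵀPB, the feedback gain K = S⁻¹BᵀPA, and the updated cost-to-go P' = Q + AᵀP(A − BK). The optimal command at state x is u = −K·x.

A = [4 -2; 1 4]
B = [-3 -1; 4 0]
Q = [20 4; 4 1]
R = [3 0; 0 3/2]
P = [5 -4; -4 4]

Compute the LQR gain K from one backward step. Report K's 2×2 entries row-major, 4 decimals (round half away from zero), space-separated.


BᵀP = [-31.0000 28.0000; -5.0000 4.0000]
S = R + BᵀPB = [3 0; 0 3/2] + [205.0000 31.0000; 31.0000 5.0000] = [208.0000 31.0000; 31.0000 6.5000]
BᵀPA = [-96.0000 174.0000; -16.0000 26.0000]
K = S⁻¹·BᵀPA = [-0.3274 0.8312; -0.9003 0.0358]
A−BK = [2.1176 0.5294; 2.3095 0.6752]
AᵀP(A−BK) = [6.1688 0.3683; 0.3683 2.4399]
P' = Q + AᵀP(A−BK) = [26.1688 4.3683; 4.3683 3.4399]
tr(P') = 29.6087

-0.3274 0.8312 -0.9003 0.0358


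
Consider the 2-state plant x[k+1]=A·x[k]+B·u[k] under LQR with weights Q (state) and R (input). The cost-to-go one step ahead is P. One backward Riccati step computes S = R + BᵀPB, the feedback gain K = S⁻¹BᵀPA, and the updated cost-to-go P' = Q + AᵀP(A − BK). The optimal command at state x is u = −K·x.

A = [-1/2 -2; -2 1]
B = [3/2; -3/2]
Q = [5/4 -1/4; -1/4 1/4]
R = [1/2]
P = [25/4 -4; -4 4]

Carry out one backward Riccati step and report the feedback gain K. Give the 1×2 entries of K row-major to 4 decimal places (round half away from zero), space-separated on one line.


BᵀP = [15.3750 -12.0000]
S = R + BᵀPB = [1/2] + [41.0625] = [41.5625]
BᵀPA = [16.3125 -42.7500]
K = S⁻¹·BᵀPA = [0.3925 -1.0286]
A−BK = [-1.0887 -0.4571; -1.4113 -0.5429]
AᵀP(A−BK) = [3.1602 1.0286; 1.0286 1.0286]
P' = Q + AᵀP(A−BK) = [4.4102 0.7786; 0.7786 1.2786]
tr(P') = 5.6887

0.3925 -1.0286


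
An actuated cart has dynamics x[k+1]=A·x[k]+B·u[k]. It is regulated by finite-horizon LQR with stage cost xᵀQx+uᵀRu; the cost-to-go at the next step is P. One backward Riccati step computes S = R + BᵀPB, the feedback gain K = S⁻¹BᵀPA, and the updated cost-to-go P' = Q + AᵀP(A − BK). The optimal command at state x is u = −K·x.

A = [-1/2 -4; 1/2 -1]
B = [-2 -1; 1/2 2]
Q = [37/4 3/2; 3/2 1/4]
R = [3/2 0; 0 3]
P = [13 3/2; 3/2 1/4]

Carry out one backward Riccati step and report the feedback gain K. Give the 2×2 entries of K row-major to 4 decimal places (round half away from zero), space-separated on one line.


0.2007 1.9503 0.0533 0.2700

BᵀP = [-25.2500 -2.8750; -10.0000 -1.0000]
S = R + BᵀPB = [3/2 0; 0 3] + [49.0625 19.5000; 19.5000 8.0000] = [50.5625 19.5000; 19.5000 11.0000]
BᵀPA = [11.1875 103.8750; 4.5000 41.0000]
K = S⁻¹·BᵀPA = [0.2007 1.9503; 0.0533 0.2700]
A−BK = [-0.0453 0.1705; 0.2931 -2.5151]
AᵀP(A−BK) = [0.0773 0.5915; 0.5915 6.5968]
P' = Q + AᵀP(A−BK) = [9.3273 2.0915; 2.0915 6.8468]
tr(P') = 16.1741


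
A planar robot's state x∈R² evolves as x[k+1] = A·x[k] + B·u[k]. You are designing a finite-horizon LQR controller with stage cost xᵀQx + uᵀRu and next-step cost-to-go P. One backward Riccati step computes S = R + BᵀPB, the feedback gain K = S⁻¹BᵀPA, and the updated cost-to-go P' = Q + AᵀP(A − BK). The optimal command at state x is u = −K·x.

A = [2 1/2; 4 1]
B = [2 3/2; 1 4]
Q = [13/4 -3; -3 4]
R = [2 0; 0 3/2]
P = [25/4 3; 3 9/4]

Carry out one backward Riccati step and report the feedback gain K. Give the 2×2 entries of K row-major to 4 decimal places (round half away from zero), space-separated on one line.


BᵀP = [15.5000 8.2500; 21.3750 13.5000]
S = R + BᵀPB = [2 0; 0 3/2] + [39.2500 56.2500; 56.2500 86.0625] = [41.2500 56.2500; 56.2500 87.5625]
BᵀPA = [64.0000 16.0000; 96.7500 24.1875]
K = S⁻¹·BᵀPA = [0.3613 0.0903; 0.8728 0.2182]
A−BK = [-0.0318 -0.0080; 0.1474 0.0368]
AᵀP(A−BK) = [1.4309 0.3577; 0.3577 0.0894]
P' = Q + AᵀP(A−BK) = [4.6809 -2.6423; -2.6423 4.0894]
tr(P') = 8.7703

0.3613 0.0903 0.8728 0.2182


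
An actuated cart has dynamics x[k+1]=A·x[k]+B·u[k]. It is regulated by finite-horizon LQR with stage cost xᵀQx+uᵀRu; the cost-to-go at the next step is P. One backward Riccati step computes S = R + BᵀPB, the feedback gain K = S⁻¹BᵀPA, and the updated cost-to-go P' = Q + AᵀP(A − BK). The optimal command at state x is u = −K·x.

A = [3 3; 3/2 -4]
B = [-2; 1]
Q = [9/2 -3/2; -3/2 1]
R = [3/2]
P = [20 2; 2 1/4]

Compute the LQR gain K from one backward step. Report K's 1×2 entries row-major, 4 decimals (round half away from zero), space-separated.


-1.6220 -1.3424

BᵀP = [-38.0000 -3.7500]
S = R + BᵀPB = [3/2] + [72.2500] = [73.7500]
BᵀPA = [-119.6250 -99.0000]
K = S⁻¹·BᵀPA = [-1.6220 -1.3424]
A−BK = [-0.2441 0.3153; 3.1220 -2.6576]
AᵀP(A−BK) = [4.5267 2.9186; 2.9186 3.1051]
P' = Q + AᵀP(A−BK) = [9.0267 1.4186; 1.4186 4.1051]
tr(P') = 13.1318


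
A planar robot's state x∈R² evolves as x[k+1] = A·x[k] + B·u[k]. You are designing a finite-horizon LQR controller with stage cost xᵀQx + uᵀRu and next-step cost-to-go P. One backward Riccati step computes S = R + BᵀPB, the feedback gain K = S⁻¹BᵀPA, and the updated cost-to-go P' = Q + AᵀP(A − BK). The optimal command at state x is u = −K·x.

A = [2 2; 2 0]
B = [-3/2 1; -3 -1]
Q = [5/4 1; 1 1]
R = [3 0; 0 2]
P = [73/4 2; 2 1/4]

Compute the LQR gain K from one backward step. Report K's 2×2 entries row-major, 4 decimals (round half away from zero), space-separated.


-0.8644 -0.7550 0.6299 0.6140

BᵀP = [-33.3750 -3.7500; 16.2500 1.7500]
S = R + BᵀPB = [3 0; 0 2] + [61.3125 -29.6250; -29.6250 14.5000] = [64.3125 -29.6250; -29.6250 16.5000]
BᵀPA = [-74.2500 -66.7500; 36.0000 32.5000]
K = S⁻¹·BᵀPA = [-0.8644 -0.7550; 0.6299 0.6140]
A−BK = [0.0736 0.2534; 0.0368 -1.6511]
AᵀP(A−BK) = [3.1448 2.8322; 2.8322 2.6442]
P' = Q + AᵀP(A−BK) = [4.3948 3.8322; 3.8322 3.6442]
tr(P') = 8.0390


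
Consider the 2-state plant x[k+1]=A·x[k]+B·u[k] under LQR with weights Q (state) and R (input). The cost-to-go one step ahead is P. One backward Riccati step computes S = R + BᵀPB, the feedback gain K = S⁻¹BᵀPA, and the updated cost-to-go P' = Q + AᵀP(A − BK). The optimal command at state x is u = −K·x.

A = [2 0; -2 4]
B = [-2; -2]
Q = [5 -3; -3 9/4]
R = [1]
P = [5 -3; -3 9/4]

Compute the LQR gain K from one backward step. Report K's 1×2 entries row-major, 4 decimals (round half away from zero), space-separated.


BᵀP = [-4.0000 1.5000]
S = R + BᵀPB = [1] + [5.0000] = [6.0000]
BᵀPA = [-11.0000 6.0000]
K = S⁻¹·BᵀPA = [-1.8333 1.0000]
A−BK = [-1.6667 2.0000; -5.6667 6.0000]
AᵀP(A−BK) = [32.8333 -31.0000; -31.0000 30.0000]
P' = Q + AᵀP(A−BK) = [37.8333 -34.0000; -34.0000 32.2500]
tr(P') = 70.0833

-1.8333 1.0000


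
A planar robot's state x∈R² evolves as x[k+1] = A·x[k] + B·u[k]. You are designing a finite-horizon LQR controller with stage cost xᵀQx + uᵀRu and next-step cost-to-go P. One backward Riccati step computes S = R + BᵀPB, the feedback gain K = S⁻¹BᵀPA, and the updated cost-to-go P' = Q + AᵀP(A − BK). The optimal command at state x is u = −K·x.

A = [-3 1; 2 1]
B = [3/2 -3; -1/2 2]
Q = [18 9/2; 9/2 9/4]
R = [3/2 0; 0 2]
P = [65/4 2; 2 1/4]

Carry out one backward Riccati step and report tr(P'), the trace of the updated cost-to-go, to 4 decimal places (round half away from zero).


21.9517

BᵀP = [23.3750 2.8750; -44.7500 -5.5000]
S = R + BᵀPB = [3/2 0; 0 2] + [33.6250 -64.3750; -64.3750 123.2500] = [35.1250 -64.3750; -64.3750 125.2500]
BᵀPA = [-64.3750 26.2500; 123.2500 -50.2500]
K = S⁻¹·BᵀPA = [-0.5044 0.2075; 0.7248 -0.2945]
A−BK = [-0.0690 -0.1949; 0.2982 1.6928]
AᵀP(A−BK) = [1.4496 -0.5891; -0.5891 0.2521]
P' = Q + AᵀP(A−BK) = [19.4496 3.9109; 3.9109 2.5021]
tr(P') = 21.9517


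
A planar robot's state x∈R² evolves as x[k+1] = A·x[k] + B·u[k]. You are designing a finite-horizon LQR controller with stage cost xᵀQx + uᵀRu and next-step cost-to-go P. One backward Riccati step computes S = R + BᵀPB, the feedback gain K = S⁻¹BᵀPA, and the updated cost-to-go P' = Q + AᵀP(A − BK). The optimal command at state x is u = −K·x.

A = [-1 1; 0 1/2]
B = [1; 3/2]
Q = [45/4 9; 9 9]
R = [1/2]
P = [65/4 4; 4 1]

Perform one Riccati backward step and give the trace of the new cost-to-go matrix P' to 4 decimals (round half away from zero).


20.8690

BᵀP = [22.2500 5.5000]
S = R + BᵀPB = [1/2] + [30.5000] = [31.0000]
BᵀPA = [-22.2500 25.0000]
K = S⁻¹·BᵀPA = [-0.7177 0.8065]
A−BK = [-0.2823 0.1935; 1.0766 -0.7097]
AᵀP(A−BK) = [0.2802 -0.3065; -0.3065 0.3387]
P' = Q + AᵀP(A−BK) = [11.5302 8.6935; 8.6935 9.3387]
tr(P') = 20.8690


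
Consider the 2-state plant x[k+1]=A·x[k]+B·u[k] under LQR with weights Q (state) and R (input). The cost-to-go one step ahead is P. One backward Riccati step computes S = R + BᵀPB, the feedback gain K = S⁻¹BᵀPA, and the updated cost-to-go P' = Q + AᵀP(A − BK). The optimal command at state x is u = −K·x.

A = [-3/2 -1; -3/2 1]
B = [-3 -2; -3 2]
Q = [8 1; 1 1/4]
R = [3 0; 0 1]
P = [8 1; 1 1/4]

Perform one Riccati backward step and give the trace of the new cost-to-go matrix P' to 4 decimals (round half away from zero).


BᵀP = [-27.0000 -3.7500; -14.0000 -1.5000]
S = R + BᵀPB = [3 0; 0 1] + [92.2500 46.5000; 46.5000 25.0000] = [95.2500 46.5000; 46.5000 26.0000]
BᵀPA = [46.1250 23.2500; 23.2500 12.5000]
K = S⁻¹·BᵀPA = [0.3759 0.0740; 0.2220 0.3484]
A−BK = [0.0716 -0.0811; -0.8162 0.5251]
AᵀP(A−BK) = [0.5638 0.1110; 0.1110 0.1742]
P' = Q + AᵀP(A−BK) = [8.5638 1.1110; 1.1110 0.4242]
tr(P') = 8.9881

8.9881


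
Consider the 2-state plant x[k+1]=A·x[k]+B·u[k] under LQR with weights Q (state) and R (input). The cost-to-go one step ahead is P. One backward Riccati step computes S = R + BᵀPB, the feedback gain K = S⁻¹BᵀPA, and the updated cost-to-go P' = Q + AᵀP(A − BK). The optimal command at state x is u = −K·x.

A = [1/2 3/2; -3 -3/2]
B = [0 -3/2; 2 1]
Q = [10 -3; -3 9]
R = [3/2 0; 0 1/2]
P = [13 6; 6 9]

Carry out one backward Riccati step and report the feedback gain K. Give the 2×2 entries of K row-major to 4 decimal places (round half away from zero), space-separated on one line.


-1.2800 -0.2400 -0.3253 -0.9759

BᵀP = [12.0000 18.0000; -13.5000 0.0000]
S = R + BᵀPB = [3/2 0; 0 1/2] + [36.0000 0.0000; 0.0000 20.2500] = [37.5000 0.0000; 0.0000 20.7500]
BᵀPA = [-48.0000 -9.0000; -6.7500 -20.2500]
K = S⁻¹·BᵀPA = [-1.2800 -0.2400; -0.3253 -0.9759]
A−BK = [0.0120 0.0361; -0.1147 -0.0441]
AᵀP(A−BK) = [2.6142 0.6427; 0.6427 0.5780]
P' = Q + AᵀP(A−BK) = [12.6142 -2.3573; -2.3573 9.5780]
tr(P') = 22.1922


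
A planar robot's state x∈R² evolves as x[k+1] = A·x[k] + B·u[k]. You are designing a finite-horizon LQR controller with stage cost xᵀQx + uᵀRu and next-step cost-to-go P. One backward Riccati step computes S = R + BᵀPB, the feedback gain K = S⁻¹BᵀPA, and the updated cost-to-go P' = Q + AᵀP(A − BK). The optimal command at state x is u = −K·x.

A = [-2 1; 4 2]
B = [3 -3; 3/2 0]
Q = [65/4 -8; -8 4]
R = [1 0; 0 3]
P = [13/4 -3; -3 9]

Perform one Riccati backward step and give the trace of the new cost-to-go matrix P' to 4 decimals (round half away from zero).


57.9907

BᵀP = [5.2500 4.5000; -9.7500 9.0000]
S = R + BᵀPB = [1 0; 0 3] + [22.5000 -15.7500; -15.7500 29.2500] = [23.5000 -15.7500; -15.7500 32.2500]
BᵀPA = [7.5000 14.2500; 55.5000 8.2500]
K = S⁻¹·BᵀPA = [2.1890 1.1563; 2.7900 0.8205]
A−BK = [-0.1971 -0.0074; 0.7164 0.2655]
AᵀP(A−BK) = [33.7374 11.2887; 11.2887 4.0033]
P' = Q + AᵀP(A−BK) = [49.9874 3.2887; 3.2887 8.0033]
tr(P') = 57.9907


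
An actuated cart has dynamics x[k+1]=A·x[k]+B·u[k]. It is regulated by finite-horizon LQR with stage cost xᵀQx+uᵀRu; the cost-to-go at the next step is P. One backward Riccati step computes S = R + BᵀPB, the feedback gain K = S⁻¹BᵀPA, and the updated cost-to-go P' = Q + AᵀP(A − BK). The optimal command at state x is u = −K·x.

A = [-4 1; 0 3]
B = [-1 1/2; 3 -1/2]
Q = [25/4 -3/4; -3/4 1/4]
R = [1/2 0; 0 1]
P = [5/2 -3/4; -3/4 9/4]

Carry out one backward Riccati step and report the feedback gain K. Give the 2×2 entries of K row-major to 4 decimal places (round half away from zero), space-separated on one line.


0.2642 0.8298 -1.9051 0.8614

BᵀP = [-4.7500 7.5000; 1.6250 -1.5000]
S = R + BᵀPB = [1/2 0; 0 1] + [27.2500 -6.1250; -6.1250 1.5625] = [27.7500 -6.1250; -6.1250 2.5625]
BᵀPA = [19.0000 17.7500; -6.5000 -2.8750]
K = S⁻¹·BᵀPA = [0.2642 0.8298; -1.9051 0.8614]
A−BK = [-2.7833 1.3991; -1.7451 0.9414]
AᵀP(A−BK) = [22.5972 -11.1665; -11.1665 5.9981]
P' = Q + AᵀP(A−BK) = [28.8472 -11.9165; -11.9165 6.2481]
tr(P') = 35.0953


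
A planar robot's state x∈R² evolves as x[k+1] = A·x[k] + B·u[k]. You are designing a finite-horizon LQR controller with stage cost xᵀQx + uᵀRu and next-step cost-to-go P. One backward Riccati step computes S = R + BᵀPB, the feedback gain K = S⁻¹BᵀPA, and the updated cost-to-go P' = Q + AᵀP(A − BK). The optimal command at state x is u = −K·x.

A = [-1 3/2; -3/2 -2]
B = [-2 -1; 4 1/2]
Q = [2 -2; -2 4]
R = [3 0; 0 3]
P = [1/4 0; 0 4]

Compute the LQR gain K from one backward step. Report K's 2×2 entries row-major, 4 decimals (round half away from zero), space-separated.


BᵀP = [-0.5000 16.0000; -0.2500 2.0000]
S = R + BᵀPB = [3 0; 0 3] + [65.0000 8.5000; 8.5000 1.2500] = [68.0000 8.5000; 8.5000 4.2500]
BᵀPA = [-23.5000 -32.7500; -2.7500 -4.3750]
K = S⁻¹·BᵀPA = [-0.3529 -0.4706; 0.0588 -0.0882]
A−BK = [-1.6471 0.4706; -0.1176 -0.0735]
AᵀP(A−BK) = [1.1176 0.3235; 0.3235 0.7647]
P' = Q + AᵀP(A−BK) = [3.1176 -1.6765; -1.6765 4.7647]
tr(P') = 7.8824

-0.3529 -0.4706 0.0588 -0.0882
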